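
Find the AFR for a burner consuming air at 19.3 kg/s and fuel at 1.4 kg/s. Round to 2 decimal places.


AFR = m_air / m_fuel
AFR = 19.3 / 1.4 = 13.79


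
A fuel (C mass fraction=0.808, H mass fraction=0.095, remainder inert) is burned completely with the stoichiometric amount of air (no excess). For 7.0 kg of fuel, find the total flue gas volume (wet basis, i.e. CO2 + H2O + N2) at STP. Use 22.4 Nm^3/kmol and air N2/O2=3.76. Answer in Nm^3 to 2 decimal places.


Per kg fuel: CO2 = (C/12 kmol)*22.4 = (0.808/12)*22.4 = 1.50827 Nm^3
Per kg fuel: H2O = (H/2 kmol)*22.4 = (0.095/2)*22.4 = 1.06400 Nm^3
O2 needed per kg fuel = C/12 + H/4 = 0.808/12 + 0.095/4 = 0.09108333 kmol
Per kg fuel: N2 = O2*3.76*22.4 = 0.09108333*3.76*22.4 = 7.67140 Nm^3
Total per kg = 1.50827 + 1.06400 + 7.67140 = 10.24367 Nm^3
Total = 10.24367 * 7.0 = 71.71 Nm^3


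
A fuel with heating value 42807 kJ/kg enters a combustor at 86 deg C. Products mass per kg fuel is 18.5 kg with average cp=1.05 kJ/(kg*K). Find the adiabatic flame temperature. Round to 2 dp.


T_ad = T_in + Hc / (m_p * cp)
Denominator = 18.5 * 1.05 = 19.4250
Temperature rise = 42807 / 19.4250 = 2203.71 K
T_ad = 86 + 2203.71 = 2289.71 deg C


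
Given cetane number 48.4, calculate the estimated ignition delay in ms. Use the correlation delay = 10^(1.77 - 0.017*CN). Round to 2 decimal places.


delay = 10^(1.77 - 0.017*CN)
Exponent = 1.77 - 0.017*48.4 = 0.9472
delay = 10^0.9472 = 8.86 ms


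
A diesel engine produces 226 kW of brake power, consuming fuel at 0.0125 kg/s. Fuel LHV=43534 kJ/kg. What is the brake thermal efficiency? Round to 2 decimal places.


eta_BTE = (BP / (mf * LHV)) * 100
Denominator = 0.0125 * 43534 = 544.1750 kW
eta_BTE = (226 / 544.1750) * 100 = 41.53%


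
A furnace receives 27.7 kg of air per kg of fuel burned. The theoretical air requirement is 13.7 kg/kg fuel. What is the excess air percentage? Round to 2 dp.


Excess air = actual - stoichiometric = 27.7 - 13.7 = 14.00 kg/kg fuel
Excess air % = (excess / stoich) * 100 = (14.00 / 13.7) * 100 = 102.19%


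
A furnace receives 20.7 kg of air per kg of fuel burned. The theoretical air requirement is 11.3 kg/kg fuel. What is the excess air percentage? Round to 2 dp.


Excess air = actual - stoichiometric = 20.7 - 11.3 = 9.40 kg/kg fuel
Excess air % = (excess / stoich) * 100 = (9.40 / 11.3) * 100 = 83.19%


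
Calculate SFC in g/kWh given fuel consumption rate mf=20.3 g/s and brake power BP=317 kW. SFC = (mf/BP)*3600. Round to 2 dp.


SFC = (mf / BP) * 3600
Rate = 20.3 / 317 = 0.064038 g/(s*kW)
SFC = 0.064038 * 3600 = 230.54 g/kWh


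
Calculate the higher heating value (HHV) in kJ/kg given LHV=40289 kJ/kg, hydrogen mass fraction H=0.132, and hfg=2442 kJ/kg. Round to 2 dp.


HHV = LHV + hfg * 9 * H
Water addition = 2442 * 9 * 0.132 = 2901.096 kJ/kg
HHV = 40289 + 2901.096 = 43190.10 kJ/kg


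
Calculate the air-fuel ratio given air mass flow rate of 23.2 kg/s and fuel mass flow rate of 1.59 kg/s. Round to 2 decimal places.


AFR = m_air / m_fuel
AFR = 23.2 / 1.59 = 14.59


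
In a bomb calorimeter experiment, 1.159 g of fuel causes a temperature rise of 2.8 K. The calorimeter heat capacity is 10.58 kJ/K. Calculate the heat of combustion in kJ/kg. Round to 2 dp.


Hc = C_cal * delta_T / m_fuel
Q_released = 10.58 * 2.8 = 29.6240 kJ
m_fuel = 1.159 g = 1.159/1000 kg = 0.001159 kg
Hc = 29.6240 / 0.001159 = 25559.97 kJ/kg


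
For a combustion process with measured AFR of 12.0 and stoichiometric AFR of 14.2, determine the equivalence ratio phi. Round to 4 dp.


phi = AFR_stoich / AFR_actual
phi = 14.2 / 12.0 = 1.1833


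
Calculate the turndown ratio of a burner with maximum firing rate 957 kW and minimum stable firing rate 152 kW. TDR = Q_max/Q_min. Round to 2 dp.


TDR = Q_max / Q_min
TDR = 957 / 152 = 6.30


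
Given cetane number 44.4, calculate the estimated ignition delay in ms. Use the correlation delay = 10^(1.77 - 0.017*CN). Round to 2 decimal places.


delay = 10^(1.77 - 0.017*CN)
Exponent = 1.77 - 0.017*44.4 = 1.0152
delay = 10^1.0152 = 10.36 ms


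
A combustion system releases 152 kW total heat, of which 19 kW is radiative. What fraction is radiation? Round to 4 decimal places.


f_rad = Q_rad / Q_total
f_rad = 19 / 152 = 0.1250


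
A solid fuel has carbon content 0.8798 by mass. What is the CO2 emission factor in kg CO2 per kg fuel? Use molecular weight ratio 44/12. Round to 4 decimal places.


EF = C_frac * (M_CO2 / M_C)
EF = 0.8798 * (44/12)
EF = 0.8798 * 3.666667 = 3.2259 kg_CO2/kg_fuel


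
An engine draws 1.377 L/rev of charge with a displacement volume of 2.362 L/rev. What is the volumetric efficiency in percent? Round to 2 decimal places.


eta_v = (V_actual / V_disp) * 100
Ratio = 1.377 / 2.362 = 0.5830
eta_v = 0.5830 * 100 = 58.30%


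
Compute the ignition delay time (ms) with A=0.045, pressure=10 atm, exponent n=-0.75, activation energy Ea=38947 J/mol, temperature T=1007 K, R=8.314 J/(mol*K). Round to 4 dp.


tau = A * P^n * exp(Ea/(R*T))
P^n = 10^(-0.75) = 0.17782794
Ea/(R*T) = 38947/(8.314*1007) = 4.651944
exp(Ea/(R*T)) = 104.788543
tau = 0.045 * 0.17782794 * 104.788543 = 0.8385 ms


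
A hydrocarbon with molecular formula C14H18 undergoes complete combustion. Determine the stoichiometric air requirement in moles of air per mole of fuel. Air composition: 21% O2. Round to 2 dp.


Balanced combustion: C14H18 + 18.5 O2 -> 14 CO2 + 9 H2O
O2 needed = C + H/4 = 14 + 18/4 = 18.50 moles
Air moles = O2 / 0.21 = 18.50 / 0.21 = 88.10 moles air


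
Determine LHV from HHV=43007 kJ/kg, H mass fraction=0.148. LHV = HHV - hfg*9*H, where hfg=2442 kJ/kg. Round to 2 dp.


LHV = HHV - hfg * 9 * H
Water correction = 2442 * 9 * 0.148 = 3252.744 kJ/kg
LHV = 43007 - 3252.744 = 39754.26 kJ/kg


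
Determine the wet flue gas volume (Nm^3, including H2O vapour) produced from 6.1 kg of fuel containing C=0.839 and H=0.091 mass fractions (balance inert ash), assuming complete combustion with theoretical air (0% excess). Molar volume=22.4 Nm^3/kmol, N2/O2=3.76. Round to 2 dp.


Per kg fuel: CO2 = (C/12 kmol)*22.4 = (0.839/12)*22.4 = 1.56613 Nm^3
Per kg fuel: H2O = (H/2 kmol)*22.4 = (0.091/2)*22.4 = 1.01920 Nm^3
O2 needed per kg fuel = C/12 + H/4 = 0.839/12 + 0.091/4 = 0.09266667 kmol
Per kg fuel: N2 = O2*3.76*22.4 = 0.09266667*3.76*22.4 = 7.80476 Nm^3
Total per kg = 1.56613 + 1.01920 + 7.80476 = 10.39009 Nm^3
Total = 10.39009 * 6.1 = 63.38 Nm^3


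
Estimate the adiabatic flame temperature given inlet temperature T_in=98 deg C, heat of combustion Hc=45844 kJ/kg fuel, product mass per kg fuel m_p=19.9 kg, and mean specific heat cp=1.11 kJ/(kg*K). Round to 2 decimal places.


T_ad = T_in + Hc / (m_p * cp)
Denominator = 19.9 * 1.11 = 22.0890
Temperature rise = 45844 / 22.0890 = 2075.42 K
T_ad = 98 + 2075.42 = 2173.42 deg C


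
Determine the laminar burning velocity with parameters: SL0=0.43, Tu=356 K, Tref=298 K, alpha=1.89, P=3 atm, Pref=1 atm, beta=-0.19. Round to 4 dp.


SL = SL0 * (Tu/Tref)^alpha * (P/Pref)^beta
T ratio = 356/298 = 1.19463087
(T ratio)^alpha = 1.19463087^1.89 = 1.399496
(P/Pref)^beta = 3^(-0.19) = 0.811609
SL = 0.43 * 1.399496 * 0.811609 = 0.4884 m/s


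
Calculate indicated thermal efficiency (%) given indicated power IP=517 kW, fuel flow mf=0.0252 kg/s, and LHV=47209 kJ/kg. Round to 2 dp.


eta_ith = (IP / (mf * LHV)) * 100
Denominator = 0.0252 * 47209 = 1189.6668 kW
eta_ith = (517 / 1189.6668) * 100 = 43.46%


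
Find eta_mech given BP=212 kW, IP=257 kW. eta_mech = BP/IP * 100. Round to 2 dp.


eta_mech = (BP / IP) * 100
Ratio = 212 / 257 = 0.8249
eta_mech = 0.8249 * 100 = 82.49%


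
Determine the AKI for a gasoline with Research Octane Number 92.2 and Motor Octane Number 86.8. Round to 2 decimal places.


AKI = (RON + MON) / 2
AKI = (92.2 + 86.8) / 2
AKI = 179.0 / 2 = 89.50


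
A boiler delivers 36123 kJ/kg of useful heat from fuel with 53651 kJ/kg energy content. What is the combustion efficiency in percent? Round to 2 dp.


Efficiency = (Q_useful / Q_fuel) * 100
Efficiency = (36123 / 53651) * 100
Efficiency = 0.6733 * 100 = 67.33%


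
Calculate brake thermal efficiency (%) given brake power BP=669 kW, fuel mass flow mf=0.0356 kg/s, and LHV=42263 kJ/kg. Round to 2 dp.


eta_BTE = (BP / (mf * LHV)) * 100
Denominator = 0.0356 * 42263 = 1504.5628 kW
eta_BTE = (669 / 1504.5628) * 100 = 44.46%


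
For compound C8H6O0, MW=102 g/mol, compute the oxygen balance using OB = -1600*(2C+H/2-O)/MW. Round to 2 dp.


OB = -1600 * (2C + H/2 - O) / MW
Inner = 2*8 + 6/2 - 0 = 19.00
OB = -1600 * 19.00 / 102 = -298.04%


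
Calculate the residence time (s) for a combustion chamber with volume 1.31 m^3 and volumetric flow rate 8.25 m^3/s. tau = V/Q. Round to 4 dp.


tau = V / Q_flow
tau = 1.31 / 8.25 = 0.1588 s


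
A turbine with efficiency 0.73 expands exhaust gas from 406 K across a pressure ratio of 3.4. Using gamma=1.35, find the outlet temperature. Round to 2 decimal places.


T_out = T_in * (1 - eta * (1 - PR^(-(gamma-1)/gamma)))
Exponent = -(1.35-1)/1.35 = -0.25925926
PR^exp = 3.4^(-0.25925926) = 0.72813041
Factor = 1 - 0.73*(1 - 0.72813041) = 0.80153520
T_out = 406 * 0.80153520 = 325.42 K


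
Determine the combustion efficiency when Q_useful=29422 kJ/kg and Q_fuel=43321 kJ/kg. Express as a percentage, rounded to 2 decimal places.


Efficiency = (Q_useful / Q_fuel) * 100
Efficiency = (29422 / 43321) * 100
Efficiency = 0.6792 * 100 = 67.92%


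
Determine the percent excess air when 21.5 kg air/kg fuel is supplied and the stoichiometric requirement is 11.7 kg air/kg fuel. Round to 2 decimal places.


Excess air = actual - stoichiometric = 21.5 - 11.7 = 9.80 kg/kg fuel
Excess air % = (excess / stoich) * 100 = (9.80 / 11.7) * 100 = 83.76%


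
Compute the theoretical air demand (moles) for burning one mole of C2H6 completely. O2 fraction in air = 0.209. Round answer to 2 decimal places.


Balanced combustion: C2H6 + 3.5 O2 -> 2 CO2 + 3 H2O
O2 needed = C + H/4 = 2 + 6/4 = 3.50 moles
Air moles = O2 / 0.209 = 3.50 / 0.209 = 16.75 moles air


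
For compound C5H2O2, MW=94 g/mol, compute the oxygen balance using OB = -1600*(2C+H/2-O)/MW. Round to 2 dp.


OB = -1600 * (2C + H/2 - O) / MW
Inner = 2*5 + 2/2 - 2 = 9.00
OB = -1600 * 9.00 / 94 = -153.19%


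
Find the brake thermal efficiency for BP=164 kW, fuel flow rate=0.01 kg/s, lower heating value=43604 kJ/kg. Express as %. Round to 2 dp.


eta_BTE = (BP / (mf * LHV)) * 100
Denominator = 0.01 * 43604 = 436.0400 kW
eta_BTE = (164 / 436.0400) * 100 = 37.61%


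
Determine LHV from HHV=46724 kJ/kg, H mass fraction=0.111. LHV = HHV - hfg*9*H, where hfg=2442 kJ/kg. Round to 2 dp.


LHV = HHV - hfg * 9 * H
Water correction = 2442 * 9 * 0.111 = 2439.558 kJ/kg
LHV = 46724 - 2439.558 = 44284.44 kJ/kg


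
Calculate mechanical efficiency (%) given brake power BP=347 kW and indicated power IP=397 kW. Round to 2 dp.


eta_mech = (BP / IP) * 100
Ratio = 347 / 397 = 0.8741
eta_mech = 0.8741 * 100 = 87.41%


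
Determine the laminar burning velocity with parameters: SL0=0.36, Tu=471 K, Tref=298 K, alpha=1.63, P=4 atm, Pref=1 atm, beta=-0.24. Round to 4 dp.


SL = SL0 * (Tu/Tref)^alpha * (P/Pref)^beta
T ratio = 471/298 = 1.58053691
(T ratio)^alpha = 1.58053691^1.63 = 2.108879
(P/Pref)^beta = 4^(-0.24) = 0.716978
SL = 0.36 * 2.108879 * 0.716978 = 0.5443 m/s


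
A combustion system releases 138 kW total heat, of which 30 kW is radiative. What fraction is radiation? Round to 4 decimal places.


f_rad = Q_rad / Q_total
f_rad = 30 / 138 = 0.2174


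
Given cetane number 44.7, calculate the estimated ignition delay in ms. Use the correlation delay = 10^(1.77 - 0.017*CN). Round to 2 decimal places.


delay = 10^(1.77 - 0.017*CN)
Exponent = 1.77 - 0.017*44.7 = 1.0101
delay = 10^1.0101 = 10.24 ms


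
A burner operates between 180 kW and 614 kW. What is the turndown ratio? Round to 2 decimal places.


TDR = Q_max / Q_min
TDR = 614 / 180 = 3.41


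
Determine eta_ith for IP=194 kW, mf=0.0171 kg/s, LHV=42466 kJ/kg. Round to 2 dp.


eta_ith = (IP / (mf * LHV)) * 100
Denominator = 0.0171 * 42466 = 726.1686 kW
eta_ith = (194 / 726.1686) * 100 = 26.72%


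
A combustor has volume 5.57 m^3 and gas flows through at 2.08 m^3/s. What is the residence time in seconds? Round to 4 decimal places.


tau = V / Q_flow
tau = 5.57 / 2.08 = 2.6779 s


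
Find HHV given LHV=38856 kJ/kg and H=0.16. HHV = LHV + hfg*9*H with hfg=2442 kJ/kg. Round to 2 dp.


HHV = LHV + hfg * 9 * H
Water addition = 2442 * 9 * 0.16 = 3516.480 kJ/kg
HHV = 38856 + 3516.480 = 42372.48 kJ/kg


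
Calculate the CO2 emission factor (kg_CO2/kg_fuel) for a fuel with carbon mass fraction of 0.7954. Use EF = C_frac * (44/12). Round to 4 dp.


EF = C_frac * (M_CO2 / M_C)
EF = 0.7954 * (44/12)
EF = 0.7954 * 3.666667 = 2.9165 kg_CO2/kg_fuel


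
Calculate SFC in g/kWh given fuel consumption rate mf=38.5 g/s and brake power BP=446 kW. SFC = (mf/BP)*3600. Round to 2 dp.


SFC = (mf / BP) * 3600
Rate = 38.5 / 446 = 0.086323 g/(s*kW)
SFC = 0.086323 * 3600 = 310.76 g/kWh


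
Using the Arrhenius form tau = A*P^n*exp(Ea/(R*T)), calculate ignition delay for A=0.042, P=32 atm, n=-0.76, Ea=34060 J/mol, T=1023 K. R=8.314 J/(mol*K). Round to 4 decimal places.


tau = A * P^n * exp(Ea/(R*T))
P^n = 32^(-0.76) = 0.07179365
Ea/(R*T) = 34060/(8.314*1023) = 4.004599
exp(Ea/(R*T)) = 54.849803
tau = 0.042 * 0.07179365 * 54.849803 = 0.1654 ms


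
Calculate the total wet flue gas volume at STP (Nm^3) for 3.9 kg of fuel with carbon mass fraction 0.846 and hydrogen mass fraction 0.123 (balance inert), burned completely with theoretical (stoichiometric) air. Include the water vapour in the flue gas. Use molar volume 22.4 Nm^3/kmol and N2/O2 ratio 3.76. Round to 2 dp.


Per kg fuel: CO2 = (C/12 kmol)*22.4 = (0.846/12)*22.4 = 1.57920 Nm^3
Per kg fuel: H2O = (H/2 kmol)*22.4 = (0.123/2)*22.4 = 1.37760 Nm^3
O2 needed per kg fuel = C/12 + H/4 = 0.846/12 + 0.123/4 = 0.10125000 kmol
Per kg fuel: N2 = O2*3.76*22.4 = 0.10125000*3.76*22.4 = 8.52768 Nm^3
Total per kg = 1.57920 + 1.37760 + 8.52768 = 11.48448 Nm^3
Total = 11.48448 * 3.9 = 44.79 Nm^3


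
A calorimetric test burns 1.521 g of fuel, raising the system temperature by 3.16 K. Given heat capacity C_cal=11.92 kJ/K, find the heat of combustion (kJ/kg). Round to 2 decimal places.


Hc = C_cal * delta_T / m_fuel
Q_released = 11.92 * 3.16 = 37.6672 kJ
m_fuel = 1.521 g = 1.521/1000 kg = 0.001521 kg
Hc = 37.6672 / 0.001521 = 24764.76 kJ/kg


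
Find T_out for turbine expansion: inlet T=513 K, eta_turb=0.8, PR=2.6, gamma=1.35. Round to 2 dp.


T_out = T_in * (1 - eta * (1 - PR^(-(gamma-1)/gamma)))
Exponent = -(1.35-1)/1.35 = -0.25925926
PR^exp = 2.6^(-0.25925926) = 0.78057442
Factor = 1 - 0.8*(1 - 0.78057442) = 0.82445954
T_out = 513 * 0.82445954 = 422.95 K


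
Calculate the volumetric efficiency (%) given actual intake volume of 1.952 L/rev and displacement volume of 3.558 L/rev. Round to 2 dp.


eta_v = (V_actual / V_disp) * 100
Ratio = 1.952 / 3.558 = 0.5486
eta_v = 0.5486 * 100 = 54.86%


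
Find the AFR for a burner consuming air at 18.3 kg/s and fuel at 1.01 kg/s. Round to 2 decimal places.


AFR = m_air / m_fuel
AFR = 18.3 / 1.01 = 18.12


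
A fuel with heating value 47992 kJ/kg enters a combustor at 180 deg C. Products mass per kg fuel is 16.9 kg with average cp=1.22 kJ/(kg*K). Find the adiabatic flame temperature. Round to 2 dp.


T_ad = T_in + Hc / (m_p * cp)
Denominator = 16.9 * 1.22 = 20.6180
Temperature rise = 47992 / 20.6180 = 2327.67 K
T_ad = 180 + 2327.67 = 2507.67 deg C


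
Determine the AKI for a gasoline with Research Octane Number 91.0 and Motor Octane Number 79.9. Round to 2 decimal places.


AKI = (RON + MON) / 2
AKI = (91.0 + 79.9) / 2
AKI = 170.9 / 2 = 85.45


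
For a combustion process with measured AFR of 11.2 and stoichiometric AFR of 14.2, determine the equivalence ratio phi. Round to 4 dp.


phi = AFR_stoich / AFR_actual
phi = 14.2 / 11.2 = 1.2679


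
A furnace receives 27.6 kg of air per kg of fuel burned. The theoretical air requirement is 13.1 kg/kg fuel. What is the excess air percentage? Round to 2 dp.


Excess air = actual - stoichiometric = 27.6 - 13.1 = 14.50 kg/kg fuel
Excess air % = (excess / stoich) * 100 = (14.50 / 13.1) * 100 = 110.69%


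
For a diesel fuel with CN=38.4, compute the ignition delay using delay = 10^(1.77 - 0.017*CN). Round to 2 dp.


delay = 10^(1.77 - 0.017*CN)
Exponent = 1.77 - 0.017*38.4 = 1.1172
delay = 10^1.1172 = 13.10 ms


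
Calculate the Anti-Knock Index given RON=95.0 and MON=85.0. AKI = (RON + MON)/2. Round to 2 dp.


AKI = (RON + MON) / 2
AKI = (95.0 + 85.0) / 2
AKI = 180.0 / 2 = 90.00


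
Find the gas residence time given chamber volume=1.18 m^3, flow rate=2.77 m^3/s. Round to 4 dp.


tau = V / Q_flow
tau = 1.18 / 2.77 = 0.4260 s


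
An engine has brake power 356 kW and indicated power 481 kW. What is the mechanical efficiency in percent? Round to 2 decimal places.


eta_mech = (BP / IP) * 100
Ratio = 356 / 481 = 0.7401
eta_mech = 0.7401 * 100 = 74.01%


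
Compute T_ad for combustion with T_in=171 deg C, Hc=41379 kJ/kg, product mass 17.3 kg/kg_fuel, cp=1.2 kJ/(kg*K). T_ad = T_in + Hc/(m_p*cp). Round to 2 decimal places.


T_ad = T_in + Hc / (m_p * cp)
Denominator = 17.3 * 1.2 = 20.7600
Temperature rise = 41379 / 20.7600 = 1993.21 K
T_ad = 171 + 1993.21 = 2164.21 deg C


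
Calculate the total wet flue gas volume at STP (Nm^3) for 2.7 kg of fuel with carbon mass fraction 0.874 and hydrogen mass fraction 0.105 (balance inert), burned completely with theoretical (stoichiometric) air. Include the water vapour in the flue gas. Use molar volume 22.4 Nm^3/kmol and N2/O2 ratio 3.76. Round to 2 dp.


Per kg fuel: CO2 = (C/12 kmol)*22.4 = (0.874/12)*22.4 = 1.63147 Nm^3
Per kg fuel: H2O = (H/2 kmol)*22.4 = (0.105/2)*22.4 = 1.17600 Nm^3
O2 needed per kg fuel = C/12 + H/4 = 0.874/12 + 0.105/4 = 0.09908333 kmol
Per kg fuel: N2 = O2*3.76*22.4 = 0.09908333*3.76*22.4 = 8.34519 Nm^3
Total per kg = 1.63147 + 1.17600 + 8.34519 = 11.15266 Nm^3
Total = 11.15266 * 2.7 = 30.11 Nm^3


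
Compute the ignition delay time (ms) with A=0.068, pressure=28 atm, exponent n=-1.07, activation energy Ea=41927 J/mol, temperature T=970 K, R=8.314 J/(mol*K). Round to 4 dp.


tau = A * P^n * exp(Ea/(R*T))
P^n = 28^(-1.07) = 0.02828401
Ea/(R*T) = 41927/(8.314*970) = 5.198907
exp(Ea/(R*T)) = 181.074188
tau = 0.068 * 0.02828401 * 181.074188 = 0.3483 ms


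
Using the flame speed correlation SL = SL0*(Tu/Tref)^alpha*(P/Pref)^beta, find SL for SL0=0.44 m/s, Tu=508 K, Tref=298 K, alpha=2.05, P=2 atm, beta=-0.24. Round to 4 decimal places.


SL = SL0 * (Tu/Tref)^alpha * (P/Pref)^beta
T ratio = 508/298 = 1.70469799
(T ratio)^alpha = 1.70469799^2.05 = 2.984539
(P/Pref)^beta = 2^(-0.24) = 0.846745
SL = 0.44 * 2.984539 * 0.846745 = 1.1119 m/s


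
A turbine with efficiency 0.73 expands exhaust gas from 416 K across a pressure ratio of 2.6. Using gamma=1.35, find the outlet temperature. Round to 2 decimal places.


T_out = T_in * (1 - eta * (1 - PR^(-(gamma-1)/gamma)))
Exponent = -(1.35-1)/1.35 = -0.25925926
PR^exp = 2.6^(-0.25925926) = 0.78057442
Factor = 1 - 0.73*(1 - 0.78057442) = 0.83981933
T_out = 416 * 0.83981933 = 349.36 K


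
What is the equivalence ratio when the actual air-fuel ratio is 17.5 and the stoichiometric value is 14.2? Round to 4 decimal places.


phi = AFR_stoich / AFR_actual
phi = 14.2 / 17.5 = 0.8114


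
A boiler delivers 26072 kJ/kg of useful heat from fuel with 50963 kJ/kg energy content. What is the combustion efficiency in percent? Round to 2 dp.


Efficiency = (Q_useful / Q_fuel) * 100
Efficiency = (26072 / 50963) * 100
Efficiency = 0.5116 * 100 = 51.16%


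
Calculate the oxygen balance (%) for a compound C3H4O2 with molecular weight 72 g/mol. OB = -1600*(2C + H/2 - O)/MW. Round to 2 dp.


OB = -1600 * (2C + H/2 - O) / MW
Inner = 2*3 + 4/2 - 2 = 6.00
OB = -1600 * 6.00 / 72 = -133.33%


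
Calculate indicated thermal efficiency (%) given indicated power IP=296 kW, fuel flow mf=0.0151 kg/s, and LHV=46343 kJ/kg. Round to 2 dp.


eta_ith = (IP / (mf * LHV)) * 100
Denominator = 0.0151 * 46343 = 699.7793 kW
eta_ith = (296 / 699.7793) * 100 = 42.30%


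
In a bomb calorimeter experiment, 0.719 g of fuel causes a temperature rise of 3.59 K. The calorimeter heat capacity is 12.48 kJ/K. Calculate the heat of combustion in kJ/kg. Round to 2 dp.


Hc = C_cal * delta_T / m_fuel
Q_released = 12.48 * 3.59 = 44.8032 kJ
m_fuel = 0.719 g = 0.719/1000 kg = 0.000719 kg
Hc = 44.8032 / 0.000719 = 62313.21 kJ/kg


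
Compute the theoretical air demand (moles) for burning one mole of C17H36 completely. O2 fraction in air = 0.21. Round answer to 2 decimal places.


Balanced combustion: C17H36 + 26 O2 -> 17 CO2 + 18 H2O
O2 needed = C + H/4 = 17 + 36/4 = 26.00 moles
Air moles = O2 / 0.21 = 26.00 / 0.21 = 123.81 moles air


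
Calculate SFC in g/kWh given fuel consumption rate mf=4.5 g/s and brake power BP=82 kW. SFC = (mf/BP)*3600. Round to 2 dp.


SFC = (mf / BP) * 3600
Rate = 4.5 / 82 = 0.054878 g/(s*kW)
SFC = 0.054878 * 3600 = 197.56 g/kWh


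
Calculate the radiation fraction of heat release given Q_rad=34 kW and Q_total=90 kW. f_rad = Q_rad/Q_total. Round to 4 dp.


f_rad = Q_rad / Q_total
f_rad = 34 / 90 = 0.3778


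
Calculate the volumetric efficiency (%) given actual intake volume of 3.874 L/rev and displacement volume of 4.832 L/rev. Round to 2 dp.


eta_v = (V_actual / V_disp) * 100
Ratio = 3.874 / 4.832 = 0.8017
eta_v = 0.8017 * 100 = 80.17%


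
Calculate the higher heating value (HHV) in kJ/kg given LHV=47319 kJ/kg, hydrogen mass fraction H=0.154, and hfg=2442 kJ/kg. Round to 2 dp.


HHV = LHV + hfg * 9 * H
Water addition = 2442 * 9 * 0.154 = 3384.612 kJ/kg
HHV = 47319 + 3384.612 = 50703.61 kJ/kg


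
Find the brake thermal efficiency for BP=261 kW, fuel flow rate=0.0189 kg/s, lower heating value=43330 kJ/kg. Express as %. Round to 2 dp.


eta_BTE = (BP / (mf * LHV)) * 100
Denominator = 0.0189 * 43330 = 818.9370 kW
eta_BTE = (261 / 818.9370) * 100 = 31.87%


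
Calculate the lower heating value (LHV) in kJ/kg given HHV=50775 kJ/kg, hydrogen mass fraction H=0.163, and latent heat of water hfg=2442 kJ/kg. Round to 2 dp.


LHV = HHV - hfg * 9 * H
Water correction = 2442 * 9 * 0.163 = 3582.414 kJ/kg
LHV = 50775 - 3582.414 = 47192.59 kJ/kg


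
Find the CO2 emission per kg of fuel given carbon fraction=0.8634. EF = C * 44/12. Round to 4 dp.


EF = C_frac * (M_CO2 / M_C)
EF = 0.8634 * (44/12)
EF = 0.8634 * 3.666667 = 3.1658 kg_CO2/kg_fuel


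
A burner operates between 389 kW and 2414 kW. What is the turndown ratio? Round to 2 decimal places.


TDR = Q_max / Q_min
TDR = 2414 / 389 = 6.21


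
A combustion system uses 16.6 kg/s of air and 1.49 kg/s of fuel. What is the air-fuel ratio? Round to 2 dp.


AFR = m_air / m_fuel
AFR = 16.6 / 1.49 = 11.14


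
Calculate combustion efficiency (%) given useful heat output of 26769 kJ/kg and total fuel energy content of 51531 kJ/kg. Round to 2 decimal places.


Efficiency = (Q_useful / Q_fuel) * 100
Efficiency = (26769 / 51531) * 100
Efficiency = 0.5195 * 100 = 51.95%


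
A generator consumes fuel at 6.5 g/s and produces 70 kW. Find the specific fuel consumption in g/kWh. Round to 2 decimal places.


SFC = (mf / BP) * 3600
Rate = 6.5 / 70 = 0.092857 g/(s*kW)
SFC = 0.092857 * 3600 = 334.29 g/kWh


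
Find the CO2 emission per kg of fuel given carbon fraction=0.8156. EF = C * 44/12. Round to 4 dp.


EF = C_frac * (M_CO2 / M_C)
EF = 0.8156 * (44/12)
EF = 0.8156 * 3.666667 = 2.9905 kg_CO2/kg_fuel


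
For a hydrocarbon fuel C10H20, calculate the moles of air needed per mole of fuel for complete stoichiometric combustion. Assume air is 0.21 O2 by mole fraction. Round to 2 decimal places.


Balanced combustion: C10H20 + 15 O2 -> 10 CO2 + 10 H2O
O2 needed = C + H/4 = 10 + 20/4 = 15.00 moles
Air moles = O2 / 0.21 = 15.00 / 0.21 = 71.43 moles air


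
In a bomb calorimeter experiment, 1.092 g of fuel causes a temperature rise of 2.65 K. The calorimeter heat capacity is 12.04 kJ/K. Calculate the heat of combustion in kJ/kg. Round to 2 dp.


Hc = C_cal * delta_T / m_fuel
Q_released = 12.04 * 2.65 = 31.9060 kJ
m_fuel = 1.092 g = 1.092/1000 kg = 0.001092 kg
Hc = 31.9060 / 0.001092 = 29217.95 kJ/kg


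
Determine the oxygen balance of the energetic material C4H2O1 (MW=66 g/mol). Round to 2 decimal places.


OB = -1600 * (2C + H/2 - O) / MW
Inner = 2*4 + 2/2 - 1 = 8.00
OB = -1600 * 8.00 / 66 = -193.94%


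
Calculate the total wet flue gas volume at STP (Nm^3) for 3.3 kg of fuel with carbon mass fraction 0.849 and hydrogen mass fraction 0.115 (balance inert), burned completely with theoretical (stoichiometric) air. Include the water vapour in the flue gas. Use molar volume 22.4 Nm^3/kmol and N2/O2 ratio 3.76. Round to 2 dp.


Per kg fuel: CO2 = (C/12 kmol)*22.4 = (0.849/12)*22.4 = 1.58480 Nm^3
Per kg fuel: H2O = (H/2 kmol)*22.4 = (0.115/2)*22.4 = 1.28800 Nm^3
O2 needed per kg fuel = C/12 + H/4 = 0.849/12 + 0.115/4 = 0.09950000 kmol
Per kg fuel: N2 = O2*3.76*22.4 = 0.09950000*3.76*22.4 = 8.38029 Nm^3
Total per kg = 1.58480 + 1.28800 + 8.38029 = 11.25309 Nm^3
Total = 11.25309 * 3.3 = 37.14 Nm^3


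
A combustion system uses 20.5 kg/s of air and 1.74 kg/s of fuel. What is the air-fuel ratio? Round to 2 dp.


AFR = m_air / m_fuel
AFR = 20.5 / 1.74 = 11.78


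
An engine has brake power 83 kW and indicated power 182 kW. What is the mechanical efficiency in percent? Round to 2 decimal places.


eta_mech = (BP / IP) * 100
Ratio = 83 / 182 = 0.4560
eta_mech = 0.4560 * 100 = 45.60%


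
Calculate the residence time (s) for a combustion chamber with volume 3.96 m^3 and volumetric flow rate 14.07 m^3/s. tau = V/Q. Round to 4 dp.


tau = V / Q_flow
tau = 3.96 / 14.07 = 0.2814 s


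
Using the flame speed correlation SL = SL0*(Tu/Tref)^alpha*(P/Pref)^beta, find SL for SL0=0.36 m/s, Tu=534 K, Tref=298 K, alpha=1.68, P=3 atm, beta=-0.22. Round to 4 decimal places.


SL = SL0 * (Tu/Tref)^alpha * (P/Pref)^beta
T ratio = 534/298 = 1.79194631
(T ratio)^alpha = 1.79194631^1.68 = 2.664318
(P/Pref)^beta = 3^(-0.22) = 0.785296
SL = 0.36 * 2.664318 * 0.785296 = 0.7532 m/s


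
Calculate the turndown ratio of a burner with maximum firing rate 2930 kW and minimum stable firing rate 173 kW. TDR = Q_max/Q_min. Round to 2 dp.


TDR = Q_max / Q_min
TDR = 2930 / 173 = 16.94


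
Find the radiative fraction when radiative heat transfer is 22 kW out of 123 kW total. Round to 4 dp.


f_rad = Q_rad / Q_total
f_rad = 22 / 123 = 0.1789


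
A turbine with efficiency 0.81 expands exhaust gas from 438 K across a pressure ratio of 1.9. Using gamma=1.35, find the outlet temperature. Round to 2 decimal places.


T_out = T_in * (1 - eta * (1 - PR^(-(gamma-1)/gamma)))
Exponent = -(1.35-1)/1.35 = -0.25925926
PR^exp = 1.9^(-0.25925926) = 0.84670193
Factor = 1 - 0.81*(1 - 0.84670193) = 0.87582856
T_out = 438 * 0.87582856 = 383.61 K


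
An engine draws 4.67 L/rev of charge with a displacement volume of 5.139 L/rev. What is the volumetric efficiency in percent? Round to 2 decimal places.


eta_v = (V_actual / V_disp) * 100
Ratio = 4.67 / 5.139 = 0.9087
eta_v = 0.9087 * 100 = 90.87%


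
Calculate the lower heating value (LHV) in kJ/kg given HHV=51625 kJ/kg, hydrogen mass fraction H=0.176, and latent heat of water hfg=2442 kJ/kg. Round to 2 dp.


LHV = HHV - hfg * 9 * H
Water correction = 2442 * 9 * 0.176 = 3868.128 kJ/kg
LHV = 51625 - 3868.128 = 47756.87 kJ/kg


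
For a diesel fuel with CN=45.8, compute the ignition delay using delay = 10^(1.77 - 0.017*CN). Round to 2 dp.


delay = 10^(1.77 - 0.017*CN)
Exponent = 1.77 - 0.017*45.8 = 0.9914
delay = 10^0.9914 = 9.80 ms


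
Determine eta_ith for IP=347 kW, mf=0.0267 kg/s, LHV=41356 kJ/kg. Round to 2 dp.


eta_ith = (IP / (mf * LHV)) * 100
Denominator = 0.0267 * 41356 = 1104.2052 kW
eta_ith = (347 / 1104.2052) * 100 = 31.43%


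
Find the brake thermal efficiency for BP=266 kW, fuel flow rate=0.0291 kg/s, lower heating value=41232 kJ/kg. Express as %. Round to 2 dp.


eta_BTE = (BP / (mf * LHV)) * 100
Denominator = 0.0291 * 41232 = 1199.8512 kW
eta_BTE = (266 / 1199.8512) * 100 = 22.17%


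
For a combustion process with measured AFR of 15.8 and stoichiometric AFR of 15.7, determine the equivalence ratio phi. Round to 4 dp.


phi = AFR_stoich / AFR_actual
phi = 15.7 / 15.8 = 0.9937


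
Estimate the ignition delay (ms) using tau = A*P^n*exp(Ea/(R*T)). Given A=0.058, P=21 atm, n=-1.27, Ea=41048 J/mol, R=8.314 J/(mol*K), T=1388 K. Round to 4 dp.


tau = A * P^n * exp(Ea/(R*T))
P^n = 21^(-1.27) = 0.02093059
Ea/(R*T) = 41048/(8.314*1388) = 3.557071
exp(Ea/(R*T)) = 35.060350
tau = 0.058 * 0.02093059 * 35.060350 = 0.0426 ms


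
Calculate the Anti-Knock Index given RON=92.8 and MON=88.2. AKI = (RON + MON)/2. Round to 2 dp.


AKI = (RON + MON) / 2
AKI = (92.8 + 88.2) / 2
AKI = 181.0 / 2 = 90.50


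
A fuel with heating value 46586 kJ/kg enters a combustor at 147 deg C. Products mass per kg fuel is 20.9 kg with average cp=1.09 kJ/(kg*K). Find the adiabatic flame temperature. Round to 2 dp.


T_ad = T_in + Hc / (m_p * cp)
Denominator = 20.9 * 1.09 = 22.7810
Temperature rise = 46586 / 22.7810 = 2044.95 K
T_ad = 147 + 2044.95 = 2191.95 deg C


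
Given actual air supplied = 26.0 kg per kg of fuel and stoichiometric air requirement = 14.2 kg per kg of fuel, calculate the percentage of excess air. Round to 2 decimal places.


Excess air = actual - stoichiometric = 26.0 - 14.2 = 11.80 kg/kg fuel
Excess air % = (excess / stoich) * 100 = (11.80 / 14.2) * 100 = 83.10%


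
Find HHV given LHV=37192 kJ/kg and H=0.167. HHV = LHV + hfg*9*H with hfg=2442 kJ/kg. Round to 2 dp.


HHV = LHV + hfg * 9 * H
Water addition = 2442 * 9 * 0.167 = 3670.326 kJ/kg
HHV = 37192 + 3670.326 = 40862.33 kJ/kg


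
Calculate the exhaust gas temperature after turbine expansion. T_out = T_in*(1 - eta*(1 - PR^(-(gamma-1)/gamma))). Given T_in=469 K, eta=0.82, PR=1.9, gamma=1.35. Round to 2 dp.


T_out = T_in * (1 - eta * (1 - PR^(-(gamma-1)/gamma)))
Exponent = -(1.35-1)/1.35 = -0.25925926
PR^exp = 1.9^(-0.25925926) = 0.84670193
Factor = 1 - 0.82*(1 - 0.84670193) = 0.87429558
T_out = 469 * 0.87429558 = 410.04 K


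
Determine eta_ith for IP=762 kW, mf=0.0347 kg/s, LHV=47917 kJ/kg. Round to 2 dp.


eta_ith = (IP / (mf * LHV)) * 100
Denominator = 0.0347 * 47917 = 1662.7199 kW
eta_ith = (762 / 1662.7199) * 100 = 45.83%


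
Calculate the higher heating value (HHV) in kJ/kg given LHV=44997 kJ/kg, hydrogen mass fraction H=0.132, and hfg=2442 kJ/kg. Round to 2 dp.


HHV = LHV + hfg * 9 * H
Water addition = 2442 * 9 * 0.132 = 2901.096 kJ/kg
HHV = 44997 + 2901.096 = 47898.10 kJ/kg


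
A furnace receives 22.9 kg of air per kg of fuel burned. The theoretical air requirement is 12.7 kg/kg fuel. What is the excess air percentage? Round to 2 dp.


Excess air = actual - stoichiometric = 22.9 - 12.7 = 10.20 kg/kg fuel
Excess air % = (excess / stoich) * 100 = (10.20 / 12.7) * 100 = 80.31%


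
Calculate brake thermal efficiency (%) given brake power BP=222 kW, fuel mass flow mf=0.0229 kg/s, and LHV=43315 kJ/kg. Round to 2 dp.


eta_BTE = (BP / (mf * LHV)) * 100
Denominator = 0.0229 * 43315 = 991.9135 kW
eta_BTE = (222 / 991.9135) * 100 = 22.38%


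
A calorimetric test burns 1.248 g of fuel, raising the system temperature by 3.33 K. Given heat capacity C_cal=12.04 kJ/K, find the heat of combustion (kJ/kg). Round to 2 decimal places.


Hc = C_cal * delta_T / m_fuel
Q_released = 12.04 * 3.33 = 40.0932 kJ
m_fuel = 1.248 g = 1.248/1000 kg = 0.001248 kg
Hc = 40.0932 / 0.001248 = 32125.96 kJ/kg


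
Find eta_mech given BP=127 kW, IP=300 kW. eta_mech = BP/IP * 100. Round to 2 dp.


eta_mech = (BP / IP) * 100
Ratio = 127 / 300 = 0.4233
eta_mech = 0.4233 * 100 = 42.33%


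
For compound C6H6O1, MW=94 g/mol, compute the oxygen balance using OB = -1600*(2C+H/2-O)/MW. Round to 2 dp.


OB = -1600 * (2C + H/2 - O) / MW
Inner = 2*6 + 6/2 - 1 = 14.00
OB = -1600 * 14.00 / 94 = -238.30%


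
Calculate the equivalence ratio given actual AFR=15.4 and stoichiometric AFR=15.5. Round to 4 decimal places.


phi = AFR_stoich / AFR_actual
phi = 15.5 / 15.4 = 1.0065


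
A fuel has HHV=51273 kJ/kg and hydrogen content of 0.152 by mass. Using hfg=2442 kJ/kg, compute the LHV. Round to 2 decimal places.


LHV = HHV - hfg * 9 * H
Water correction = 2442 * 9 * 0.152 = 3340.656 kJ/kg
LHV = 51273 - 3340.656 = 47932.34 kJ/kg


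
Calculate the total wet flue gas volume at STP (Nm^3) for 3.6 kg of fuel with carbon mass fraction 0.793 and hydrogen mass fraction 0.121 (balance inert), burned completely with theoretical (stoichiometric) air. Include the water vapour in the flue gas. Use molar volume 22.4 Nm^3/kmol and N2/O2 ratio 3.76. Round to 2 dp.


Per kg fuel: CO2 = (C/12 kmol)*22.4 = (0.793/12)*22.4 = 1.48027 Nm^3
Per kg fuel: H2O = (H/2 kmol)*22.4 = (0.121/2)*22.4 = 1.35520 Nm^3
O2 needed per kg fuel = C/12 + H/4 = 0.793/12 + 0.121/4 = 0.09633333 kmol
Per kg fuel: N2 = O2*3.76*22.4 = 0.09633333*3.76*22.4 = 8.11358 Nm^3
Total per kg = 1.48027 + 1.35520 + 8.11358 = 10.94905 Nm^3
Total = 10.94905 * 3.6 = 39.42 Nm^3


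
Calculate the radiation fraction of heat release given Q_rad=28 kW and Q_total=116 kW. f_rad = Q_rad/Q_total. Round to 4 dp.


f_rad = Q_rad / Q_total
f_rad = 28 / 116 = 0.2414


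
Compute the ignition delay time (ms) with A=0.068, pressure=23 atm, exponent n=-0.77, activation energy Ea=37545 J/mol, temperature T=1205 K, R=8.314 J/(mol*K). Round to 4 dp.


tau = A * P^n * exp(Ea/(R*T))
P^n = 23^(-0.77) = 0.08942719
Ea/(R*T) = 37545/(8.314*1205) = 3.747616
exp(Ea/(R*T)) = 42.419817
tau = 0.068 * 0.08942719 * 42.419817 = 0.2580 ms


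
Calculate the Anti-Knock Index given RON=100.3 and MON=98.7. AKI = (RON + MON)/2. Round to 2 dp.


AKI = (RON + MON) / 2
AKI = (100.3 + 98.7) / 2
AKI = 199.0 / 2 = 99.50


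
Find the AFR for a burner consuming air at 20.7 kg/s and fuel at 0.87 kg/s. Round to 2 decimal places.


AFR = m_air / m_fuel
AFR = 20.7 / 0.87 = 23.79


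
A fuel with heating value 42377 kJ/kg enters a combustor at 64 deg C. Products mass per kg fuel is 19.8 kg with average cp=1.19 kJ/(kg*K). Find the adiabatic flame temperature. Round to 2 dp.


T_ad = T_in + Hc / (m_p * cp)
Denominator = 19.8 * 1.19 = 23.5620
Temperature rise = 42377 / 23.5620 = 1798.53 K
T_ad = 64 + 1798.53 = 1862.53 deg C


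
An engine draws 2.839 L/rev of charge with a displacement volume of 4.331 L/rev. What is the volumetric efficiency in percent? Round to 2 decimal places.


eta_v = (V_actual / V_disp) * 100
Ratio = 2.839 / 4.331 = 0.6555
eta_v = 0.6555 * 100 = 65.55%


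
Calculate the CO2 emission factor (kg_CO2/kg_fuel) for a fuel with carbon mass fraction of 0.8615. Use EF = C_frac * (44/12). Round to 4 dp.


EF = C_frac * (M_CO2 / M_C)
EF = 0.8615 * (44/12)
EF = 0.8615 * 3.666667 = 3.1588 kg_CO2/kg_fuel


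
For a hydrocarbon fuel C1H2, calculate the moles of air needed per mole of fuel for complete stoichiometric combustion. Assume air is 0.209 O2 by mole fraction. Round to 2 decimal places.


Balanced combustion: C1H2 + 1.5 O2 -> 1 CO2 + 1 H2O
O2 needed = C + H/4 = 1 + 2/4 = 1.50 moles
Air moles = O2 / 0.209 = 1.50 / 0.209 = 7.18 moles air


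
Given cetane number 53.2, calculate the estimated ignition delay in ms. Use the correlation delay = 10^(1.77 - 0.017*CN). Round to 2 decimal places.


delay = 10^(1.77 - 0.017*CN)
Exponent = 1.77 - 0.017*53.2 = 0.8656
delay = 10^0.8656 = 7.34 ms


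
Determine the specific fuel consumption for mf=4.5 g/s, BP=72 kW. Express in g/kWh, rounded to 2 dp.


SFC = (mf / BP) * 3600
Rate = 4.5 / 72 = 0.062500 g/(s*kW)
SFC = 0.062500 * 3600 = 225.00 g/kWh


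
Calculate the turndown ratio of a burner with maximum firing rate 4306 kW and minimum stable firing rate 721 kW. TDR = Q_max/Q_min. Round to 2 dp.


TDR = Q_max / Q_min
TDR = 4306 / 721 = 5.97


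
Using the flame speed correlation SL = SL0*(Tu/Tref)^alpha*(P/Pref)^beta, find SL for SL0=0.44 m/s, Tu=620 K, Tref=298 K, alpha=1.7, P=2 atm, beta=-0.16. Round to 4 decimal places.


SL = SL0 * (Tu/Tref)^alpha * (P/Pref)^beta
T ratio = 620/298 = 2.08053691
(T ratio)^alpha = 2.08053691^1.7 = 3.474547
(P/Pref)^beta = 2^(-0.16) = 0.895025
SL = 0.44 * 3.474547 * 0.895025 = 1.3683 m/s


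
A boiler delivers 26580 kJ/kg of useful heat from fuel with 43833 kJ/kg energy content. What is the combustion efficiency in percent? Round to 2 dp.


Efficiency = (Q_useful / Q_fuel) * 100
Efficiency = (26580 / 43833) * 100
Efficiency = 0.6064 * 100 = 60.64%


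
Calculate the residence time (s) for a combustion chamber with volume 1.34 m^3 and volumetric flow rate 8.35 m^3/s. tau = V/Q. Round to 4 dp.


tau = V / Q_flow
tau = 1.34 / 8.35 = 0.1605 s


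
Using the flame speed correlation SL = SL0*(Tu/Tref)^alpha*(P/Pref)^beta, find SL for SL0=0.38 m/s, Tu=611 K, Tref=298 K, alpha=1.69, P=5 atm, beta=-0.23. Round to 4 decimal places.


SL = SL0 * (Tu/Tref)^alpha * (P/Pref)^beta
T ratio = 611/298 = 2.05033557
(T ratio)^alpha = 2.05033557^1.69 = 3.364993
(P/Pref)^beta = 5^(-0.23) = 0.690616
SL = 0.38 * 3.364993 * 0.690616 = 0.8831 m/s


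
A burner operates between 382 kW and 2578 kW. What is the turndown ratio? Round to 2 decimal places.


TDR = Q_max / Q_min
TDR = 2578 / 382 = 6.75


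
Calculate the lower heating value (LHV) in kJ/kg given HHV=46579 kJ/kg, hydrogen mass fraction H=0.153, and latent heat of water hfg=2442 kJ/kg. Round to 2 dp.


LHV = HHV - hfg * 9 * H
Water correction = 2442 * 9 * 0.153 = 3362.634 kJ/kg
LHV = 46579 - 3362.634 = 43216.37 kJ/kg


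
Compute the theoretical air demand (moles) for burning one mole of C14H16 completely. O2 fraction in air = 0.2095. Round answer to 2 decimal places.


Balanced combustion: C14H16 + 18 O2 -> 14 CO2 + 8 H2O
O2 needed = C + H/4 = 14 + 16/4 = 18.00 moles
Air moles = O2 / 0.2095 = 18.00 / 0.2095 = 85.92 moles air


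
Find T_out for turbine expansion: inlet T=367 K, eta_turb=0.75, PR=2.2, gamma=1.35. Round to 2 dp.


T_out = T_in * (1 - eta * (1 - PR^(-(gamma-1)/gamma)))
Exponent = -(1.35-1)/1.35 = -0.25925926
PR^exp = 2.2^(-0.25925926) = 0.81512413
Factor = 1 - 0.75*(1 - 0.81512413) = 0.86134310
T_out = 367 * 0.86134310 = 316.11 K


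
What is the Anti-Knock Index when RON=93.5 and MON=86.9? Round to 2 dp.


AKI = (RON + MON) / 2
AKI = (93.5 + 86.9) / 2
AKI = 180.4 / 2 = 90.20


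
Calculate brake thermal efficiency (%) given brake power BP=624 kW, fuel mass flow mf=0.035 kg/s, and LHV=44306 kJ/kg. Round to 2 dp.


eta_BTE = (BP / (mf * LHV)) * 100
Denominator = 0.035 * 44306 = 1550.7100 kW
eta_BTE = (624 / 1550.7100) * 100 = 40.24%


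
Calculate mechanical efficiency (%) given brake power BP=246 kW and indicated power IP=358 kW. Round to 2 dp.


eta_mech = (BP / IP) * 100
Ratio = 246 / 358 = 0.6872
eta_mech = 0.6872 * 100 = 68.72%


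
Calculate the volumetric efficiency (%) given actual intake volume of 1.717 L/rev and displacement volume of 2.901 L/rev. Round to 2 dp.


eta_v = (V_actual / V_disp) * 100
Ratio = 1.717 / 2.901 = 0.5919
eta_v = 0.5919 * 100 = 59.19%


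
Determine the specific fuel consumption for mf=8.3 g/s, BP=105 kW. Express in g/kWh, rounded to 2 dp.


SFC = (mf / BP) * 3600
Rate = 8.3 / 105 = 0.079048 g/(s*kW)
SFC = 0.079048 * 3600 = 284.57 g/kWh


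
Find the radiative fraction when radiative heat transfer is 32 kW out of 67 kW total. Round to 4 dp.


f_rad = Q_rad / Q_total
f_rad = 32 / 67 = 0.4776


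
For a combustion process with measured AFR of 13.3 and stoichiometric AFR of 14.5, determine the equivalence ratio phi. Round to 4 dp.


phi = AFR_stoich / AFR_actual
phi = 14.5 / 13.3 = 1.0902
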